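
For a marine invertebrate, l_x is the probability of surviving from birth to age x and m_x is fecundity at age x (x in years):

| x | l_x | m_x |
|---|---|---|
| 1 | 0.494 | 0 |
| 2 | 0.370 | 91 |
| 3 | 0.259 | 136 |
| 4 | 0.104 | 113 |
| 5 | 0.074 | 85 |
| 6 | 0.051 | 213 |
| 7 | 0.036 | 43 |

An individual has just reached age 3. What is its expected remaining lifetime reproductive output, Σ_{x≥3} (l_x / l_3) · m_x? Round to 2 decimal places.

253.58

l_3 = 0.259. Conditional survival from age 3 to x is l_x / l_3.
  x=3: (0.259/0.259) × 136 = 136.0000
  x=4: (0.104/0.259) × 113 = 45.3745
  x=5: (0.074/0.259) × 85 = 24.2857
  x=6: (0.051/0.259) × 213 = 41.9421
  x=7: (0.036/0.259) × 43 = 5.9768
Sum = 136.0000 + 45.3745 + 24.2857 + 41.9421 + 5.9768 = 253.5792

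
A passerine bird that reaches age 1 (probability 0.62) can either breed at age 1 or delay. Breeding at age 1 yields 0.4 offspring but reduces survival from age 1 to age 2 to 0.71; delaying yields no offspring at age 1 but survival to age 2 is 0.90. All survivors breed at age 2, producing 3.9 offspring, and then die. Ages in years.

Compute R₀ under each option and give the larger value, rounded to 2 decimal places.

2.18

breed at age 1: R₀ = 0.62 × (0.4 + 0.71 × 3.9) = 0.62 × 3.1690 = 1.9648
delay to age 2: R₀ = 0.62 × (0.90 × 3.9) = 0.62 × 3.5100 = 2.1762
Higher: delay to age 2 (2.1762).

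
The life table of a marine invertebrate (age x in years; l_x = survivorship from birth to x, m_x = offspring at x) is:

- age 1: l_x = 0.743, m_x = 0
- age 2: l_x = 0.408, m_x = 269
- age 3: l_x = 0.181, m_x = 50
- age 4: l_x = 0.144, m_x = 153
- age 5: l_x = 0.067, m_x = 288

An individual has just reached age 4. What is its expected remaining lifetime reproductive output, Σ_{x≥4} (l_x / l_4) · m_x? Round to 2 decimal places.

287.00

l_4 = 0.144. Conditional survival from age 4 to x is l_x / l_4.
  x=4: (0.144/0.144) × 153 = 153.0000
  x=5: (0.067/0.144) × 288 = 134.0000
Sum = 153.0000 + 134.0000 = 287.0000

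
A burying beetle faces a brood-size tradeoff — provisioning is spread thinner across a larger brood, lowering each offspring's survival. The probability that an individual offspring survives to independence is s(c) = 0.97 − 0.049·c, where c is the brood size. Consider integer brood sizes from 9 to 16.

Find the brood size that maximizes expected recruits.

10

Expected recruits = c × s(c):
  c=9: 9 × 0.529 = 4.761
  c=10: 10 × 0.480 = 4.800
  c=11: 11 × 0.431 = 4.741
  c=12: 12 × 0.382 = 4.584
  c=13: 13 × 0.333 = 4.329
  c=14: 14 × 0.284 = 3.976
  c=15: 15 × 0.235 = 3.525
  c=16: 16 × 0.186 = 2.976
Maximum at c = 10 (4.800 recruits).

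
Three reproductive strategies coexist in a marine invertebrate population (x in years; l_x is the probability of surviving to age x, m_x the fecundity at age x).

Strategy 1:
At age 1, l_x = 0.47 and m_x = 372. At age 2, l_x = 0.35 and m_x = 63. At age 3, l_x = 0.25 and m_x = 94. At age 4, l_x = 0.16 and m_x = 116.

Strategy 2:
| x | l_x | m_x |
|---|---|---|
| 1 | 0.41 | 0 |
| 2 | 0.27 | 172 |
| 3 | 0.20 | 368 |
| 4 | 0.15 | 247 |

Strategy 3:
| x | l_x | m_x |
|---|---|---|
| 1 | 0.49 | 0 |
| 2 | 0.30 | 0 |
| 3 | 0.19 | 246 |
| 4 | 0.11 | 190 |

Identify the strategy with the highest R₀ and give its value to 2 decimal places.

238.95

Strategy 1: R₀ = 0.47×372 + 0.35×63 + 0.25×94 + 0.16×116 = 238.9500
Strategy 2: R₀ = 0.41×0 + 0.27×172 + 0.20×368 + 0.15×247 = 157.0900
Strategy 3: R₀ = 0.49×0 + 0.30×0 + 0.19×246 + 0.11×190 = 67.6400
Highest R₀: strategy 1 with 238.9500.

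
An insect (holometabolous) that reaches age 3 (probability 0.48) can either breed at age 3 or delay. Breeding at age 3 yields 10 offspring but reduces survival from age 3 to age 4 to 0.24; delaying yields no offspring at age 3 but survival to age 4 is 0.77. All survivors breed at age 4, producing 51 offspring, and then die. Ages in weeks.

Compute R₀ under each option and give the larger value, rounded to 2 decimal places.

18.85

breed at age 3: R₀ = 0.48 × (10 + 0.24 × 51) = 0.48 × 22.2400 = 10.6752
delay to age 4: R₀ = 0.48 × (0.77 × 51) = 0.48 × 39.2700 = 18.8496
Higher: delay to age 4 (18.8496).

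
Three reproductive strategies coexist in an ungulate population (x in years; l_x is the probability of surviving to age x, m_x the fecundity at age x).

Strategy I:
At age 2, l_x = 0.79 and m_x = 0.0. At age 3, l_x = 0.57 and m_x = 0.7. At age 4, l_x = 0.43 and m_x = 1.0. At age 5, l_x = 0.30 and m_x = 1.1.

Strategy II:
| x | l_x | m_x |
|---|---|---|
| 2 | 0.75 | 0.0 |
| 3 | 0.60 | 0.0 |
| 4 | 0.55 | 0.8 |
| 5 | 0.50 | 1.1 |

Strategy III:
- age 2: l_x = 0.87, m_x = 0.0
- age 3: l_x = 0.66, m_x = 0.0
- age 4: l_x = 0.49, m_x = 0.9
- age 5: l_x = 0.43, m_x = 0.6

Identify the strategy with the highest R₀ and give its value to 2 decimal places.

1.16

Strategy I: R₀ = 0.79×0.0 + 0.57×0.7 + 0.43×1.0 + 0.30×1.1 = 1.1590
Strategy II: R₀ = 0.75×0.0 + 0.60×0.0 + 0.55×0.8 + 0.50×1.1 = 0.9900
Strategy III: R₀ = 0.87×0.0 + 0.66×0.0 + 0.49×0.9 + 0.43×0.6 = 0.6990
Highest R₀: strategy I with 1.1590.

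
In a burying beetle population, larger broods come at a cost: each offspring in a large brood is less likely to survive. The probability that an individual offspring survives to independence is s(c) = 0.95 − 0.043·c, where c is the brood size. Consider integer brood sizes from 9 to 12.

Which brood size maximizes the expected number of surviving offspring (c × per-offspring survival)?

11

Expected surviving offspring = c × s(c):
  c=9: 9 × 0.563 = 5.067
  c=10: 10 × 0.520 = 5.200
  c=11: 11 × 0.477 = 5.247
  c=12: 12 × 0.434 = 5.208
Maximum at c = 11 (5.247 surviving offspring).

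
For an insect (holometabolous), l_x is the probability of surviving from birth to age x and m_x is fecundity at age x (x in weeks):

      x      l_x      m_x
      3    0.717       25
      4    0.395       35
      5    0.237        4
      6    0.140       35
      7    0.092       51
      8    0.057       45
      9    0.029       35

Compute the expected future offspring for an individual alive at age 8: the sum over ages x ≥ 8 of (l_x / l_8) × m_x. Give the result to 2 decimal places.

62.81

l_8 = 0.057. Conditional survival from age 8 to x is l_x / l_8.
  x=8: (0.057/0.057) × 45 = 45.0000
  x=9: (0.029/0.057) × 35 = 17.8070
Sum = 45.0000 + 17.8070 = 62.8070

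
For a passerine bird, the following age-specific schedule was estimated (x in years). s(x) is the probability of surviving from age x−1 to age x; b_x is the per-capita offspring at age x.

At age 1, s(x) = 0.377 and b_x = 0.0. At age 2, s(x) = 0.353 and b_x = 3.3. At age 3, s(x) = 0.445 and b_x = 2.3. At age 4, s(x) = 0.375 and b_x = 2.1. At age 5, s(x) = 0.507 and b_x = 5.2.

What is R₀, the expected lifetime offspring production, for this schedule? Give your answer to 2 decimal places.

Survivorship from birth: l_x = s_1·s_2·…·s_x.
  l_1 = 0.37700
  l_2 = 0.13308
  l_3 = 0.05922
  l_4 = 0.02221
  l_5 = 0.01126
R₀ = Σ l_x b_x:
  age 1: 0.37700 × 0.0 = 0.0000
  age 2: 0.13308 × 3.3 = 0.4392
  age 3: 0.05922 × 2.3 = 0.1362
  age 4: 0.02221 × 2.1 = 0.0466
  age 5: 0.01126 × 5.2 = 0.0586
R₀ = 0.0000 + 0.4392 + 0.1362 + 0.0466 + 0.0586 = 0.6806

0.68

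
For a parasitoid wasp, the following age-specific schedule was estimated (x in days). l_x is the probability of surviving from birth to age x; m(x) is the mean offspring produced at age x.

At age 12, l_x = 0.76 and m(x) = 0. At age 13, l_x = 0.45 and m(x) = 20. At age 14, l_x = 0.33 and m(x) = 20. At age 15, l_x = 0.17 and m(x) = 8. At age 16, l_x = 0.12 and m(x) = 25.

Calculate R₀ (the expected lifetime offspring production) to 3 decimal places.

R₀ = Σ l_x m(x):
  age 12: 0.76 × 0 = 0.0000
  age 13: 0.45 × 20 = 9.0000
  age 14: 0.33 × 20 = 6.6000
  age 15: 0.17 × 8 = 1.3600
  age 16: 0.12 × 25 = 3.0000
R₀ = 0.0000 + 9.0000 + 6.6000 + 1.3600 + 3.0000 = 19.9600

19.960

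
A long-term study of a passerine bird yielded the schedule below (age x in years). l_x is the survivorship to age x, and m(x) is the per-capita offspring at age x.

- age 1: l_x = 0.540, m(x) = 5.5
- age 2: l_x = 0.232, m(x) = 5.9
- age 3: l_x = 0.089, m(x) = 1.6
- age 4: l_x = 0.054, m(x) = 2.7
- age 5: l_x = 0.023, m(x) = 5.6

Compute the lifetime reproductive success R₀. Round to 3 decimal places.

4.756

R₀ = Σ l_x m(x):
  age 1: 0.540 × 5.5 = 2.9700
  age 2: 0.232 × 5.9 = 1.3688
  age 3: 0.089 × 1.6 = 0.1424
  age 4: 0.054 × 2.7 = 0.1458
  age 5: 0.023 × 5.6 = 0.1288
R₀ = 2.9700 + 1.3688 + 0.1424 + 0.1458 + 0.1288 = 4.7558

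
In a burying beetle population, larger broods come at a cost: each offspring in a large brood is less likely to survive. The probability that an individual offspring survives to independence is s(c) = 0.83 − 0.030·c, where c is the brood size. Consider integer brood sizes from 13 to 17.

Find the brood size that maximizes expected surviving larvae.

14

Expected surviving larvae = c × s(c):
  c=13: 13 × 0.440 = 5.720
  c=14: 14 × 0.410 = 5.740
  c=15: 15 × 0.380 = 5.700
  c=16: 16 × 0.350 = 5.600
  c=17: 17 × 0.320 = 5.440
Maximum at c = 14 (5.740 surviving larvae).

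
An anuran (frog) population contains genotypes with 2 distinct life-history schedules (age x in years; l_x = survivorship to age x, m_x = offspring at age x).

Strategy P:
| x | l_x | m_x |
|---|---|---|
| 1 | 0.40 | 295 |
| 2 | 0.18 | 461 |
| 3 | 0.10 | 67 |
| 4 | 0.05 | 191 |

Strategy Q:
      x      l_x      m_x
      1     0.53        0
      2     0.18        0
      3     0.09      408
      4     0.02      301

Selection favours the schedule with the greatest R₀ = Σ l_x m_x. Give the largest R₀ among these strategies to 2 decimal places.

Strategy P: R₀ = 0.40×295 + 0.18×461 + 0.10×67 + 0.05×191 = 217.2300
Strategy Q: R₀ = 0.53×0 + 0.18×0 + 0.09×408 + 0.02×301 = 42.7400
Highest R₀: strategy P with 217.2300.

217.23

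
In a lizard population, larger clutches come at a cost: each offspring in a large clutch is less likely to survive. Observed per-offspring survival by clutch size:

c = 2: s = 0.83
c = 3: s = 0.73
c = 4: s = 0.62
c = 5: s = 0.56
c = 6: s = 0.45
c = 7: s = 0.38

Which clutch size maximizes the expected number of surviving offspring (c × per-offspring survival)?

Expected surviving offspring = c × s(c):
  c=2: 2 × 0.83 = 1.660
  c=3: 3 × 0.73 = 2.190
  c=4: 4 × 0.62 = 2.480
  c=5: 5 × 0.56 = 2.800
  c=6: 6 × 0.45 = 2.700
  c=7: 7 × 0.38 = 2.660
Maximum at c = 5 (2.800 surviving offspring).

5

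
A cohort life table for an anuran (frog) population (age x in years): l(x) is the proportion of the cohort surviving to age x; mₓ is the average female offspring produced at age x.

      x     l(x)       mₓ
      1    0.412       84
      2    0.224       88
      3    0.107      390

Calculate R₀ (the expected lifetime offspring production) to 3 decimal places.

R₀ = Σ l(x) mₓ:
  age 1: 0.412 × 84 = 34.6080
  age 2: 0.224 × 88 = 19.7120
  age 3: 0.107 × 390 = 41.7300
R₀ = 34.6080 + 19.7120 + 41.7300 = 96.0500

96.050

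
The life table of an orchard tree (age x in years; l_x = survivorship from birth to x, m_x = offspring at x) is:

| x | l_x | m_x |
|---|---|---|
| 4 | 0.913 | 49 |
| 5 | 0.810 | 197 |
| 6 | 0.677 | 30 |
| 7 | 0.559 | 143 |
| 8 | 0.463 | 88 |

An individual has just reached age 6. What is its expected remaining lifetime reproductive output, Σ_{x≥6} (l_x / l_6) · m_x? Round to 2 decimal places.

l_6 = 0.677. Conditional survival from age 6 to x is l_x / l_6.
  x=6: (0.677/0.677) × 30 = 30.0000
  x=7: (0.559/0.677) × 143 = 118.0753
  x=8: (0.463/0.677) × 88 = 60.1832
Sum = 30.0000 + 118.0753 + 60.1832 = 208.2585

208.26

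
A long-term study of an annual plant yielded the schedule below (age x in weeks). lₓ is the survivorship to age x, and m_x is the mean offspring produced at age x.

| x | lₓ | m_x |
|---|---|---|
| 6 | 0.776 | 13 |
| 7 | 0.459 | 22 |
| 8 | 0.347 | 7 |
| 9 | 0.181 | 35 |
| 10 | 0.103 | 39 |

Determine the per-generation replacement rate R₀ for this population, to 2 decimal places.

32.97

R₀ = Σ lₓ m_x:
  age 6: 0.776 × 13 = 10.0880
  age 7: 0.459 × 22 = 10.0980
  age 8: 0.347 × 7 = 2.4290
  age 9: 0.181 × 35 = 6.3350
  age 10: 0.103 × 39 = 4.0170
R₀ = 10.0880 + 10.0980 + 2.4290 + 6.3350 + 4.0170 = 32.9670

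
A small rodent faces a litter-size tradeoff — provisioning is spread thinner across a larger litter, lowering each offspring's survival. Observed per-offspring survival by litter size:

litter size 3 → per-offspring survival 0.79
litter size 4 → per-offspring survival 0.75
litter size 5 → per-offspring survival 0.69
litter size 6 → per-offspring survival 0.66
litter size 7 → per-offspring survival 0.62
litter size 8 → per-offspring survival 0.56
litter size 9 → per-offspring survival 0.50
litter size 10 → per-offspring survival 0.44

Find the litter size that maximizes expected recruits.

9

Expected recruits = c × s(c):
  c=3: 3 × 0.79 = 2.370
  c=4: 4 × 0.75 = 3.000
  c=5: 5 × 0.69 = 3.450
  c=6: 6 × 0.66 = 3.960
  c=7: 7 × 0.62 = 4.340
  c=8: 8 × 0.56 = 4.480
  c=9: 9 × 0.50 = 4.500
  c=10: 10 × 0.44 = 4.400
Maximum at c = 9 (4.500 recruits).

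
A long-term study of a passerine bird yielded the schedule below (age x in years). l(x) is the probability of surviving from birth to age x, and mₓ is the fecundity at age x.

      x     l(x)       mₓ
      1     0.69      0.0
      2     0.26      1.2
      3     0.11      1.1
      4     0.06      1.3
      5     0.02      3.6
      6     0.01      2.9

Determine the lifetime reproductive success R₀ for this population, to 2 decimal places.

R₀ = Σ l(x) mₓ:
  age 1: 0.69 × 0.0 = 0.0000
  age 2: 0.26 × 1.2 = 0.3120
  age 3: 0.11 × 1.1 = 0.1210
  age 4: 0.06 × 1.3 = 0.0780
  age 5: 0.02 × 3.6 = 0.0720
  age 6: 0.01 × 2.9 = 0.0290
R₀ = 0.0000 + 0.3120 + 0.1210 + 0.0780 + 0.0720 + 0.0290 = 0.6120

0.61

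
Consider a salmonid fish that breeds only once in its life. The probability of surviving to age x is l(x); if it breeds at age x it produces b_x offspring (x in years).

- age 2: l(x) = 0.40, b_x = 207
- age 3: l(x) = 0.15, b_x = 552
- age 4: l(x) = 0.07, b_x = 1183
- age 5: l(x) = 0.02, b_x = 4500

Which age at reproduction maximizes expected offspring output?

5

Expected offspring if breeding at age x = l(x) × b_x:
  age 2: 0.40 × 207 = 82.800
  age 3: 0.15 × 552 = 82.800
  age 4: 0.07 × 1183 = 82.810
  age 5: 0.02 × 4500 = 90.000
Maximum at age 5 (90.000).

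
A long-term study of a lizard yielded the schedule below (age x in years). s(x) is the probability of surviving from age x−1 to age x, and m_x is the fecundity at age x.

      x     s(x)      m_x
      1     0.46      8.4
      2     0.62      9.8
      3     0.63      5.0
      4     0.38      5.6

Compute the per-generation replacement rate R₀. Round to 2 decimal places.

Survivorship from birth: l_x = s_1·s_2·…·s_x.
  l_1 = 0.46000
  l_2 = 0.28520
  l_3 = 0.17968
  l_4 = 0.06828
R₀ = Σ l_x m_x:
  age 1: 0.46000 × 8.4 = 3.8640
  age 2: 0.28520 × 9.8 = 2.7950
  age 3: 0.17968 × 5.0 = 0.8984
  age 4: 0.06828 × 5.6 = 0.3824
R₀ = 3.8640 + 2.7950 + 0.8984 + 0.3824 = 7.9397

7.94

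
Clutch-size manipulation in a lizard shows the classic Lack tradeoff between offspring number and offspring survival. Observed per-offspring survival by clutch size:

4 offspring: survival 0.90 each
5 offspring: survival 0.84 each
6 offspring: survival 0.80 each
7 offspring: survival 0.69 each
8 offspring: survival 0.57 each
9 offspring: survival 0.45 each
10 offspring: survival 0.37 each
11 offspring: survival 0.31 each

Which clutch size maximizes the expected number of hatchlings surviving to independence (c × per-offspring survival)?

7

Expected hatchlings surviving to independence = c × s(c):
  c=4: 4 × 0.90 = 3.600
  c=5: 5 × 0.84 = 4.200
  c=6: 6 × 0.80 = 4.800
  c=7: 7 × 0.69 = 4.830
  c=8: 8 × 0.57 = 4.560
  c=9: 9 × 0.45 = 4.050
  c=10: 10 × 0.37 = 3.700
  c=11: 11 × 0.31 = 3.410
Maximum at c = 7 (4.830 hatchlings surviving to independence).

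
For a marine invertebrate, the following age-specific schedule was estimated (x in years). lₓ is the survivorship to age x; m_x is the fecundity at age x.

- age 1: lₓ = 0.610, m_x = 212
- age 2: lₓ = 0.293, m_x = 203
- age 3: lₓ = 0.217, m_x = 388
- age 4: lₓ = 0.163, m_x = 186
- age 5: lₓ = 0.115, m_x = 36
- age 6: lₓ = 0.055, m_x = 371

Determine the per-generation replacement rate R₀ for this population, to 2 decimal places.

R₀ = Σ lₓ m_x:
  age 1: 0.610 × 212 = 129.3200
  age 2: 0.293 × 203 = 59.4790
  age 3: 0.217 × 388 = 84.1960
  age 4: 0.163 × 186 = 30.3180
  age 5: 0.115 × 36 = 4.1400
  age 6: 0.055 × 371 = 20.4050
R₀ = 129.3200 + 59.4790 + 84.1960 + 30.3180 + 4.1400 + 20.4050 = 327.8580

327.86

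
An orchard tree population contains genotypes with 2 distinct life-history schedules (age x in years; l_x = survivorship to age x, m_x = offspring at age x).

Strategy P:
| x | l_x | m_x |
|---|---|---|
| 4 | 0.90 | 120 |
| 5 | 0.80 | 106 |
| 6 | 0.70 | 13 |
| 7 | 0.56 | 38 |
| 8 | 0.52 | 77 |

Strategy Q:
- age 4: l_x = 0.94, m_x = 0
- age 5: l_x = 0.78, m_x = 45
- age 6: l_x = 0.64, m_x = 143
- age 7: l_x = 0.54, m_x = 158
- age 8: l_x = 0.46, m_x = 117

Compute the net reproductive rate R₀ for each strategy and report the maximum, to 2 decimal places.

265.76

Strategy P: R₀ = 0.90×120 + 0.80×106 + 0.70×13 + 0.56×38 + 0.52×77 = 263.2200
Strategy Q: R₀ = 0.94×0 + 0.78×45 + 0.64×143 + 0.54×158 + 0.46×117 = 265.7600
Highest R₀: strategy Q with 265.7600.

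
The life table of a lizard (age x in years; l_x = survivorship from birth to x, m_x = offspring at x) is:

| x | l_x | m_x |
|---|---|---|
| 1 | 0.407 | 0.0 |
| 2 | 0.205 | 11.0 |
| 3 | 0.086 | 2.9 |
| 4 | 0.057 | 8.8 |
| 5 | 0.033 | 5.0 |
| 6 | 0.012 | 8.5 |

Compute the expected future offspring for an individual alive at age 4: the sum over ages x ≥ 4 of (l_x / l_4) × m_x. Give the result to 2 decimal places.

l_4 = 0.057. Conditional survival from age 4 to x is l_x / l_4.
  x=4: (0.057/0.057) × 8.8 = 8.8000
  x=5: (0.033/0.057) × 5.0 = 2.8947
  x=6: (0.012/0.057) × 8.5 = 1.7895
Sum = 8.8000 + 2.8947 + 1.7895 = 13.4842

13.48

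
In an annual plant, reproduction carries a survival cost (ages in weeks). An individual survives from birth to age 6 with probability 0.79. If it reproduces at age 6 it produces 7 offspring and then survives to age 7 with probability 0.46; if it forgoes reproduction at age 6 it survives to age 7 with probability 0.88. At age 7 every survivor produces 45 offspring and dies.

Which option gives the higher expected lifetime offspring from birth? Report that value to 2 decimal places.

breed at age 6: R₀ = 0.79 × (7 + 0.46 × 45) = 0.79 × 27.7000 = 21.8830
delay to age 7: R₀ = 0.79 × (0.88 × 45) = 0.79 × 39.6000 = 31.2840
Higher: delay to age 7 (31.2840).

31.28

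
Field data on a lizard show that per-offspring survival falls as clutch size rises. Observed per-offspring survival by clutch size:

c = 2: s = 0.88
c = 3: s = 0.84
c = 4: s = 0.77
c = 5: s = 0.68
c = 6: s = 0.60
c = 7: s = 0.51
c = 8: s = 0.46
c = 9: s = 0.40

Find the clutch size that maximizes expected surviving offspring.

8

Expected surviving offspring = c × s(c):
  c=2: 2 × 0.88 = 1.760
  c=3: 3 × 0.84 = 2.520
  c=4: 4 × 0.77 = 3.080
  c=5: 5 × 0.68 = 3.400
  c=6: 6 × 0.60 = 3.600
  c=7: 7 × 0.51 = 3.570
  c=8: 8 × 0.46 = 3.680
  c=9: 9 × 0.40 = 3.600
Maximum at c = 8 (3.680 surviving offspring).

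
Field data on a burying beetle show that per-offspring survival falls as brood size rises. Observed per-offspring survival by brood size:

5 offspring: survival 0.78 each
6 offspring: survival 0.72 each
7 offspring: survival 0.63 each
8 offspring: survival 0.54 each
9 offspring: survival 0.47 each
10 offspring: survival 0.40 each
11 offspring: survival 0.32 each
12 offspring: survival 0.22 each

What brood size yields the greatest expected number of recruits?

Expected recruits = c × s(c):
  c=5: 5 × 0.78 = 3.900
  c=6: 6 × 0.72 = 4.320
  c=7: 7 × 0.63 = 4.410
  c=8: 8 × 0.54 = 4.320
  c=9: 9 × 0.47 = 4.230
  c=10: 10 × 0.40 = 4.000
  c=11: 11 × 0.32 = 3.520
  c=12: 12 × 0.22 = 2.640
Maximum at c = 7 (4.410 recruits).

7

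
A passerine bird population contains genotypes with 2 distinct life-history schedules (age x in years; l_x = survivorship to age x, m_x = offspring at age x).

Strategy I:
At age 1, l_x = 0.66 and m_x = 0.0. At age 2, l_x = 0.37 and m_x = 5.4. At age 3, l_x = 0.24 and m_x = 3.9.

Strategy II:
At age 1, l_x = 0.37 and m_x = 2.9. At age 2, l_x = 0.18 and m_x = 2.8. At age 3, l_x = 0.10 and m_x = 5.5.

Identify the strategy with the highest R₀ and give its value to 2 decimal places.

2.93

Strategy I: R₀ = 0.66×0.0 + 0.37×5.4 + 0.24×3.9 = 2.9340
Strategy II: R₀ = 0.37×2.9 + 0.18×2.8 + 0.10×5.5 = 2.1270
Highest R₀: strategy I with 2.9340.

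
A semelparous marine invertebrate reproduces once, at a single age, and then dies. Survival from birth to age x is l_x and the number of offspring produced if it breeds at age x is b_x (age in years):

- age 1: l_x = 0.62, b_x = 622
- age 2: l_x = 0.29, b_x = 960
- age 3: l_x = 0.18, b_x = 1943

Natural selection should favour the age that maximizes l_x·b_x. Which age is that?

1

Expected offspring if breeding at age x = l_x × b_x:
  age 1: 0.62 × 622 = 385.640
  age 2: 0.29 × 960 = 278.400
  age 3: 0.18 × 1943 = 349.740
Maximum at age 1 (385.640).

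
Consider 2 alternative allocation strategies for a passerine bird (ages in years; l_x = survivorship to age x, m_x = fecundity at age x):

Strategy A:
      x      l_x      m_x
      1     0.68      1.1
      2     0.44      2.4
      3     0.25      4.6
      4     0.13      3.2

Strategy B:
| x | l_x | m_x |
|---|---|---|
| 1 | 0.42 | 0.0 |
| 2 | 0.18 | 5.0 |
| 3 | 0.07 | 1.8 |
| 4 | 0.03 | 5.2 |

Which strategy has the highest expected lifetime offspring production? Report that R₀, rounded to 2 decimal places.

Strategy A: R₀ = 0.68×1.1 + 0.44×2.4 + 0.25×4.6 + 0.13×3.2 = 3.3700
Strategy B: R₀ = 0.42×0.0 + 0.18×5.0 + 0.07×1.8 + 0.03×5.2 = 1.1820
Highest R₀: strategy A with 3.3700.

3.37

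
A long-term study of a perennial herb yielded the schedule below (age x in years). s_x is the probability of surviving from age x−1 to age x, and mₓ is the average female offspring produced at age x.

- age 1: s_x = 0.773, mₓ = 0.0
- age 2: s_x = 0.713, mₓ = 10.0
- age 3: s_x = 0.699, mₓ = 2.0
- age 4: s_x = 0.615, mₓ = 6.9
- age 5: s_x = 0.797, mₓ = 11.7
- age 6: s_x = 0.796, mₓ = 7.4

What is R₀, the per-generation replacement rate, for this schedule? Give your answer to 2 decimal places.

Survivorship from birth: l_x = s_1·s_2·…·s_x.
  l_1 = 0.77300
  l_2 = 0.55115
  l_3 = 0.38525
  l_4 = 0.23693
  l_5 = 0.18883
  l_6 = 0.15031
R₀ = Σ l_x mₓ:
  age 1: 0.77300 × 0.0 = 0.0000
  age 2: 0.55115 × 10.0 = 5.5115
  age 3: 0.38525 × 2.0 = 0.7705
  age 4: 0.23693 × 6.9 = 1.6348
  age 5: 0.18883 × 11.7 = 2.2093
  age 6: 0.15031 × 7.4 = 1.1123
R₀ = 0.0000 + 5.5115 + 0.7705 + 1.6348 + 2.2093 + 1.1123 = 11.2384

11.24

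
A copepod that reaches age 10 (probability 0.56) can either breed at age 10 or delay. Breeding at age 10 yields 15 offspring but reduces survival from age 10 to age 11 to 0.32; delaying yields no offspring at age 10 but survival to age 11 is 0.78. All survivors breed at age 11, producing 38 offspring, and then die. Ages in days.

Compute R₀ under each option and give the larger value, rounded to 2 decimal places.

breed at age 10: R₀ = 0.56 × (15 + 0.32 × 38) = 0.56 × 27.1600 = 15.2096
delay to age 11: R₀ = 0.56 × (0.78 × 38) = 0.56 × 29.6400 = 16.5984
Higher: delay to age 11 (16.5984).

16.60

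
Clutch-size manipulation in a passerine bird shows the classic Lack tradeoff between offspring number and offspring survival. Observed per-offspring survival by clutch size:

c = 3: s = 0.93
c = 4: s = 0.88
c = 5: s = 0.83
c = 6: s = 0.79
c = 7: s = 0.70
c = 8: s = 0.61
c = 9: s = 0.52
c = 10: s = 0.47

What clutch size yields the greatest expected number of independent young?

7

Expected independent young = c × s(c):
  c=3: 3 × 0.93 = 2.790
  c=4: 4 × 0.88 = 3.520
  c=5: 5 × 0.83 = 4.150
  c=6: 6 × 0.79 = 4.740
  c=7: 7 × 0.70 = 4.900
  c=8: 8 × 0.61 = 4.880
  c=9: 9 × 0.52 = 4.680
  c=10: 10 × 0.47 = 4.700
Maximum at c = 7 (4.900 independent young).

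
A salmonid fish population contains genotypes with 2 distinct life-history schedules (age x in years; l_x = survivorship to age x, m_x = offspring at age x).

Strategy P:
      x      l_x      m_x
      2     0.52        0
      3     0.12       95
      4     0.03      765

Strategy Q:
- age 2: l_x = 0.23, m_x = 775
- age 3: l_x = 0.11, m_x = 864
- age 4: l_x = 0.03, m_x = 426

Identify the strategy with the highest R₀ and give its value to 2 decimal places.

Strategy P: R₀ = 0.52×0 + 0.12×95 + 0.03×765 = 34.3500
Strategy Q: R₀ = 0.23×775 + 0.11×864 + 0.03×426 = 286.0700
Highest R₀: strategy Q with 286.0700.

286.07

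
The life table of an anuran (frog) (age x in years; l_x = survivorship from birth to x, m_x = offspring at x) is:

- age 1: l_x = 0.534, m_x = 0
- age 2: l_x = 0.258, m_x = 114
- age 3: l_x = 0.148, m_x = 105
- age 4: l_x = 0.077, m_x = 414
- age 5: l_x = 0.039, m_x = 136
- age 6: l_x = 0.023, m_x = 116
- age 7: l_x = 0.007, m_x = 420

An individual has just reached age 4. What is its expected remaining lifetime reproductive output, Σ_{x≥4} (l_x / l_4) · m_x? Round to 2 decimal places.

l_4 = 0.077. Conditional survival from age 4 to x is l_x / l_4.
  x=4: (0.077/0.077) × 414 = 414.0000
  x=5: (0.039/0.077) × 136 = 68.8831
  x=6: (0.023/0.077) × 116 = 34.6494
  x=7: (0.007/0.077) × 420 = 38.1818
Sum = 414.0000 + 68.8831 + 34.6494 + 38.1818 = 555.7143

555.71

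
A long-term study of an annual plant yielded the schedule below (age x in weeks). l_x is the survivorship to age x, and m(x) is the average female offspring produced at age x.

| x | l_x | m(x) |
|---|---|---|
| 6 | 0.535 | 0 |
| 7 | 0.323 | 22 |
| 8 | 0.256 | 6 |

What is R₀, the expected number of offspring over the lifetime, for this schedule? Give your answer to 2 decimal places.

8.64

R₀ = Σ l_x m(x):
  age 6: 0.535 × 0 = 0.0000
  age 7: 0.323 × 22 = 7.1060
  age 8: 0.256 × 6 = 1.5360
R₀ = 0.0000 + 7.1060 + 1.5360 = 8.6420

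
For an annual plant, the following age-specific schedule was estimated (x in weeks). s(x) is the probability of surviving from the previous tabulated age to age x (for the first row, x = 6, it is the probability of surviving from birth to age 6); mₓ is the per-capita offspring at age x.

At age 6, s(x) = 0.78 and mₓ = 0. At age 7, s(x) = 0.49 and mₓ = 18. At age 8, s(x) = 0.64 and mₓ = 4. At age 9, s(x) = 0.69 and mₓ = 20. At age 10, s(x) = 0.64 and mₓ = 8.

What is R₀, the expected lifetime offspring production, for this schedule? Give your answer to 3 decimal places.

Survivorship from birth: l_x = s_6·s_7·…·s_x.
  l_6 = 0.78000
  l_7 = 0.38220
  l_8 = 0.24461
  l_9 = 0.16878
  l_10 = 0.10802
R₀ = Σ l_x mₓ:
  age 6: 0.78000 × 0 = 0.0000
  age 7: 0.38220 × 18 = 6.8796
  age 8: 0.24461 × 4 = 0.9784
  age 9: 0.16878 × 20 = 3.3756
  age 10: 0.10802 × 8 = 0.8642
R₀ = 0.0000 + 6.8796 + 0.9784 + 3.3756 + 0.8642 = 12.0978

12.098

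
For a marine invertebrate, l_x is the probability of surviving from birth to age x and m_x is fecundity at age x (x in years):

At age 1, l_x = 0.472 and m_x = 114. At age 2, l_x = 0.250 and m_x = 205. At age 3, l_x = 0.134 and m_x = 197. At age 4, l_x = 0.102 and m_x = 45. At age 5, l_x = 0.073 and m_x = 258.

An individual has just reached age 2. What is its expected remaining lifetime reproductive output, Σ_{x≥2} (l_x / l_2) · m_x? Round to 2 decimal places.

404.29

l_2 = 0.250. Conditional survival from age 2 to x is l_x / l_2.
  x=2: (0.250/0.250) × 205 = 205.0000
  x=3: (0.134/0.250) × 197 = 105.5920
  x=4: (0.102/0.250) × 45 = 18.3600
  x=5: (0.073/0.250) × 258 = 75.3360
Sum = 205.0000 + 105.5920 + 18.3600 + 75.3360 = 404.2880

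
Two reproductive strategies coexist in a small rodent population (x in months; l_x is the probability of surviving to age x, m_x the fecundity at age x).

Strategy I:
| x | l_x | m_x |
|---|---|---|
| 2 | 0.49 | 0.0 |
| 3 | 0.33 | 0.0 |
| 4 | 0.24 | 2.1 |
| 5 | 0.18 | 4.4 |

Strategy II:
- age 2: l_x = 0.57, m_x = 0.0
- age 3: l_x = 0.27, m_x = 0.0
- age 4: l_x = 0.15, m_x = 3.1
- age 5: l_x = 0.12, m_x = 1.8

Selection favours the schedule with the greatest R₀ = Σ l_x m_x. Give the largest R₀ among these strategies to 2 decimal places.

Strategy I: R₀ = 0.49×0.0 + 0.33×0.0 + 0.24×2.1 + 0.18×4.4 = 1.2960
Strategy II: R₀ = 0.57×0.0 + 0.27×0.0 + 0.15×3.1 + 0.12×1.8 = 0.6810
Highest R₀: strategy I with 1.2960.

1.30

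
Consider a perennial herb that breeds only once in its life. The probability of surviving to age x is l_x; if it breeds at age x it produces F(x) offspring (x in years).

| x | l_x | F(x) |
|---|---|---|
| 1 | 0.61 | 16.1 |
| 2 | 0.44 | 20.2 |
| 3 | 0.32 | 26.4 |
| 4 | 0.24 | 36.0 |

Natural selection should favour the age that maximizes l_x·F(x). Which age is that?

Expected offspring if breeding at age x = l_x × F(x):
  age 1: 0.61 × 16.1 = 9.821
  age 2: 0.44 × 20.2 = 8.888
  age 3: 0.32 × 26.4 = 8.448
  age 4: 0.24 × 36.0 = 8.640
Maximum at age 1 (9.821).

1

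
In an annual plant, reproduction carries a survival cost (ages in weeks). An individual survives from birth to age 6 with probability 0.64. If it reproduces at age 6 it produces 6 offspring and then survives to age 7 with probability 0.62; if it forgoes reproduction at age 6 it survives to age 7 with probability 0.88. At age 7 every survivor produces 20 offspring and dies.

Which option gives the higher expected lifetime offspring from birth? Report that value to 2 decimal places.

breed at age 6: R₀ = 0.64 × (6 + 0.62 × 20) = 0.64 × 18.4000 = 11.7760
delay to age 7: R₀ = 0.64 × (0.88 × 20) = 0.64 × 17.6000 = 11.2640
Higher: breed at age 6 (11.7760).

11.78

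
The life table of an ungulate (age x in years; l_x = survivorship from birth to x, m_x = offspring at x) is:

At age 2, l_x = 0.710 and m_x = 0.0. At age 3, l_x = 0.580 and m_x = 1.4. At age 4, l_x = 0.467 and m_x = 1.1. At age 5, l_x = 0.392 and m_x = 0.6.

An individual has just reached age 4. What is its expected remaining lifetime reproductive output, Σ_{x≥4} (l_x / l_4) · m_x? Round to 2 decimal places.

l_4 = 0.467. Conditional survival from age 4 to x is l_x / l_4.
  x=4: (0.467/0.467) × 1.1 = 1.1000
  x=5: (0.392/0.467) × 0.6 = 0.5036
Sum = 1.1000 + 0.5036 = 1.6036

1.60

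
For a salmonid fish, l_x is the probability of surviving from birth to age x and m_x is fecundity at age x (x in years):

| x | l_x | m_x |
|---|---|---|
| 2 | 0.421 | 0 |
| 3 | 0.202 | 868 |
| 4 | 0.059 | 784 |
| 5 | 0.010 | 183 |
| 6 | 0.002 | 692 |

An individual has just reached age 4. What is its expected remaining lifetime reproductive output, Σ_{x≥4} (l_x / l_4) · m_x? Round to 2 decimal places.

838.47

l_4 = 0.059. Conditional survival from age 4 to x is l_x / l_4.
  x=4: (0.059/0.059) × 784 = 784.0000
  x=5: (0.010/0.059) × 183 = 31.0169
  x=6: (0.002/0.059) × 692 = 23.4576
Sum = 784.0000 + 31.0169 + 23.4576 = 838.4746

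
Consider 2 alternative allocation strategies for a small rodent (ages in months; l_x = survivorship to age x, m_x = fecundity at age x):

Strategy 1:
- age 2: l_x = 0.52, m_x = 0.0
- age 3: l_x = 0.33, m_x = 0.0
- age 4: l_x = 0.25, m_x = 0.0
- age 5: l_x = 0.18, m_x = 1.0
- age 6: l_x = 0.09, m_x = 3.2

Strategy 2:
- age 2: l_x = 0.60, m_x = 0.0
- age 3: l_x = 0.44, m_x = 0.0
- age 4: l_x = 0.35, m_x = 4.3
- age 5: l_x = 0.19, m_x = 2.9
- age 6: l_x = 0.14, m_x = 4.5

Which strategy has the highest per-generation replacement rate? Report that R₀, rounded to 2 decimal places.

2.69

Strategy 1: R₀ = 0.52×0.0 + 0.33×0.0 + 0.25×0.0 + 0.18×1.0 + 0.09×3.2 = 0.4680
Strategy 2: R₀ = 0.60×0.0 + 0.44×0.0 + 0.35×4.3 + 0.19×2.9 + 0.14×4.5 = 2.6860
Highest R₀: strategy 2 with 2.6860.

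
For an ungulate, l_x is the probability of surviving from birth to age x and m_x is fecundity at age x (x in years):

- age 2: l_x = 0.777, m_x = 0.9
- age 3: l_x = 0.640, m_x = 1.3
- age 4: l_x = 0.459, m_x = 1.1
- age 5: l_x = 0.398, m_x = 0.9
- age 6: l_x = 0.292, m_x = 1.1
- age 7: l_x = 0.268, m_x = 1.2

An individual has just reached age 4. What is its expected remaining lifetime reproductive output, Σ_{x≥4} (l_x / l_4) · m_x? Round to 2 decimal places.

l_4 = 0.459. Conditional survival from age 4 to x is l_x / l_4.
  x=4: (0.459/0.459) × 1.1 = 1.1000
  x=5: (0.398/0.459) × 0.9 = 0.7804
  x=6: (0.292/0.459) × 1.1 = 0.6998
  x=7: (0.268/0.459) × 1.2 = 0.7007
Sum = 1.1000 + 0.7804 + 0.6998 + 0.7007 = 3.2808

3.28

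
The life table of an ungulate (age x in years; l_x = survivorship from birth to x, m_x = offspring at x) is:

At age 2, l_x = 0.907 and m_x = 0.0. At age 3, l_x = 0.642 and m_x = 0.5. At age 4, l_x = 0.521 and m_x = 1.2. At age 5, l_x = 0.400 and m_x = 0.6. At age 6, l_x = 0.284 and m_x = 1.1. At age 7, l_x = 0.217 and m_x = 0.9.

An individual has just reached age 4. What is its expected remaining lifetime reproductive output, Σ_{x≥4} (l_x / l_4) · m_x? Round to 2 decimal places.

l_4 = 0.521. Conditional survival from age 4 to x is l_x / l_4.
  x=4: (0.521/0.521) × 1.2 = 1.2000
  x=5: (0.400/0.521) × 0.6 = 0.4607
  x=6: (0.284/0.521) × 1.1 = 0.5996
  x=7: (0.217/0.521) × 0.9 = 0.3749
Sum = 1.2000 + 0.4607 + 0.5996 + 0.3749 = 2.6351

2.64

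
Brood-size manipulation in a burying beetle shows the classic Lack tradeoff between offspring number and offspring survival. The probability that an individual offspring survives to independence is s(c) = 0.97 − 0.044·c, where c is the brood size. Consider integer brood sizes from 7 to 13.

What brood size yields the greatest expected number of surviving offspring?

Expected surviving offspring = c × s(c):
  c=7: 7 × 0.662 = 4.634
  c=8: 8 × 0.618 = 4.944
  c=9: 9 × 0.574 = 5.166
  c=10: 10 × 0.530 = 5.300
  c=11: 11 × 0.486 = 5.346
  c=12: 12 × 0.442 = 5.304
  c=13: 13 × 0.398 = 5.174
Maximum at c = 11 (5.346 surviving offspring).

11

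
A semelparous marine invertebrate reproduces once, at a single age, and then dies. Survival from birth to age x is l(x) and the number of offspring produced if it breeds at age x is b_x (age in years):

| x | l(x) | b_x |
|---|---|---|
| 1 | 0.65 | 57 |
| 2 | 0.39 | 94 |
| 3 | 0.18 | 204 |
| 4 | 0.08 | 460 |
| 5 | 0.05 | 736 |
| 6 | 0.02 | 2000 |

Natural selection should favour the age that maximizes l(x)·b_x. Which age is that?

Expected offspring if breeding at age x = l(x) × b_x:
  age 1: 0.65 × 57 = 37.050
  age 2: 0.39 × 94 = 36.660
  age 3: 0.18 × 204 = 36.720
  age 4: 0.08 × 460 = 36.800
  age 5: 0.05 × 736 = 36.800
  age 6: 0.02 × 2000 = 40.000
Maximum at age 6 (40.000).

6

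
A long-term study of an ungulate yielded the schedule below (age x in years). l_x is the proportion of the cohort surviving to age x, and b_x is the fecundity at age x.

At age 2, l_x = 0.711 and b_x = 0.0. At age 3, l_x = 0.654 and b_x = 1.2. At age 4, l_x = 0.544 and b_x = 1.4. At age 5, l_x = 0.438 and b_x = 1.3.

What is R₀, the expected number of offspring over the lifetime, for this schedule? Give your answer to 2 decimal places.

2.12

R₀ = Σ l_x b_x:
  age 2: 0.711 × 0.0 = 0.0000
  age 3: 0.654 × 1.2 = 0.7848
  age 4: 0.544 × 1.4 = 0.7616
  age 5: 0.438 × 1.3 = 0.5694
R₀ = 0.0000 + 0.7848 + 0.7616 + 0.5694 = 2.1158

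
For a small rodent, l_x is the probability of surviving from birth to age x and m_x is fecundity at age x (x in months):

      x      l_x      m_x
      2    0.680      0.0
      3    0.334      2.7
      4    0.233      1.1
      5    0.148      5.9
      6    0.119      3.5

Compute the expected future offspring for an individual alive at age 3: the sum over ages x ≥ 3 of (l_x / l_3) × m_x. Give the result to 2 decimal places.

7.33

l_3 = 0.334. Conditional survival from age 3 to x is l_x / l_3.
  x=3: (0.334/0.334) × 2.7 = 2.7000
  x=4: (0.233/0.334) × 1.1 = 0.7674
  x=5: (0.148/0.334) × 5.9 = 2.6144
  x=6: (0.119/0.334) × 3.5 = 1.2470
Sum = 2.7000 + 0.7674 + 2.6144 + 1.2470 = 7.3287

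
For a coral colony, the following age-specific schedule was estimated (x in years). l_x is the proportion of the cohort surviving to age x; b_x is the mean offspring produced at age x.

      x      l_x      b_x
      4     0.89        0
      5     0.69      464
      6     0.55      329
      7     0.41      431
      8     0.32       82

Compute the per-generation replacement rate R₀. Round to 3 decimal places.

704.060

R₀ = Σ l_x b_x:
  age 4: 0.89 × 0 = 0.0000
  age 5: 0.69 × 464 = 320.1600
  age 6: 0.55 × 329 = 180.9500
  age 7: 0.41 × 431 = 176.7100
  age 8: 0.32 × 82 = 26.2400
R₀ = 0.0000 + 320.1600 + 180.9500 + 176.7100 + 26.2400 = 704.0600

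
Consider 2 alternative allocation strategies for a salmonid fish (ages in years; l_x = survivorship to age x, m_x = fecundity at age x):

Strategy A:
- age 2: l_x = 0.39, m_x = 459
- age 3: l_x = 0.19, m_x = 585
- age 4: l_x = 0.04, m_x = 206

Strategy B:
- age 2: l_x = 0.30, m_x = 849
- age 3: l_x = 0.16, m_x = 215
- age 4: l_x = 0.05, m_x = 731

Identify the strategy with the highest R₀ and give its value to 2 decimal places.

325.65

Strategy A: R₀ = 0.39×459 + 0.19×585 + 0.04×206 = 298.4000
Strategy B: R₀ = 0.30×849 + 0.16×215 + 0.05×731 = 325.6500
Highest R₀: strategy B with 325.6500.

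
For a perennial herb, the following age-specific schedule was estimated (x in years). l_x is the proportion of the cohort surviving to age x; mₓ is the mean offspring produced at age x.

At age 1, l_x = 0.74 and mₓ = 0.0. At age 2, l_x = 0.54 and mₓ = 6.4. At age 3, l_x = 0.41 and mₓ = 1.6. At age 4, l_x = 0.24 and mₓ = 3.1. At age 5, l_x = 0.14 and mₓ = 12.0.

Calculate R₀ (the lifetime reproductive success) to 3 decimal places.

R₀ = Σ l_x mₓ:
  age 1: 0.74 × 0.0 = 0.0000
  age 2: 0.54 × 6.4 = 3.4560
  age 3: 0.41 × 1.6 = 0.6560
  age 4: 0.24 × 3.1 = 0.7440
  age 5: 0.14 × 12.0 = 1.6800
R₀ = 0.0000 + 3.4560 + 0.6560 + 0.7440 + 1.6800 = 6.5360

6.536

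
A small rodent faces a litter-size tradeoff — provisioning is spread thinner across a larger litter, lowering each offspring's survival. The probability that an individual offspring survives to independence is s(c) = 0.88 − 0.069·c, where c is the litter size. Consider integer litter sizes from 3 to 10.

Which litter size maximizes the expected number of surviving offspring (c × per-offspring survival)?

Expected surviving offspring = c × s(c):
  c=3: 3 × 0.673 = 2.019
  c=4: 4 × 0.604 = 2.416
  c=5: 5 × 0.535 = 2.675
  c=6: 6 × 0.466 = 2.796
  c=7: 7 × 0.397 = 2.779
  c=8: 8 × 0.328 = 2.624
  c=9: 9 × 0.259 = 2.331
  c=10: 10 × 0.190 = 1.900
Maximum at c = 6 (2.796 surviving offspring).

6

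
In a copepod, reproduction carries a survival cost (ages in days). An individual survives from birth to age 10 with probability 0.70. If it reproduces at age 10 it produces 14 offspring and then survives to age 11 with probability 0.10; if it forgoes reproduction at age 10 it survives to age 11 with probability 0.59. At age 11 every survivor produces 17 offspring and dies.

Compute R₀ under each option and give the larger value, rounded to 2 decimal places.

10.99

breed at age 10: R₀ = 0.70 × (14 + 0.10 × 17) = 0.70 × 15.7000 = 10.9900
delay to age 11: R₀ = 0.70 × (0.59 × 17) = 0.70 × 10.0300 = 7.0210
Higher: breed at age 10 (10.9900).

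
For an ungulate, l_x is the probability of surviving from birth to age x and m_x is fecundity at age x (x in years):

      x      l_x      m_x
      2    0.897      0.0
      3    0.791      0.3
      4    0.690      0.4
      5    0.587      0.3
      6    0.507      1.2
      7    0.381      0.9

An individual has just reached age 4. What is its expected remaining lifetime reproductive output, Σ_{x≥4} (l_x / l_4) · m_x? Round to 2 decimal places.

l_4 = 0.690. Conditional survival from age 4 to x is l_x / l_4.
  x=4: (0.690/0.690) × 0.4 = 0.4000
  x=5: (0.587/0.690) × 0.3 = 0.2552
  x=6: (0.507/0.690) × 1.2 = 0.8817
  x=7: (0.381/0.690) × 0.9 = 0.4970
Sum = 0.4000 + 0.2552 + 0.8817 + 0.4970 = 2.0339

2.03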